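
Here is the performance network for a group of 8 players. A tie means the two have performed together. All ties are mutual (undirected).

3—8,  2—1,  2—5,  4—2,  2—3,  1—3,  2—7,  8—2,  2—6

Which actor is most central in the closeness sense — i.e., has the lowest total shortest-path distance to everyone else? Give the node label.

Farness (sum of distances to all others) for each node — 1:12, 2:7, 3:11, 4:13, 5:13, 6:13, 7:13, 8:12.
The smallest farness is 7, for 2, so 2 has the highest closeness.

2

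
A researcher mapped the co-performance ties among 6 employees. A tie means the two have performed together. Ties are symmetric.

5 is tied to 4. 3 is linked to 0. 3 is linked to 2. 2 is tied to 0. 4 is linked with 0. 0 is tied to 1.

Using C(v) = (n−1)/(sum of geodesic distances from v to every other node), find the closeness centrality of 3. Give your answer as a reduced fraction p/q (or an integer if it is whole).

Distances from 3: 0:1, 1:2, 2:1, 4:2, 5:3. Sum = 9.
n = 6, so closeness = 5/9.

5/9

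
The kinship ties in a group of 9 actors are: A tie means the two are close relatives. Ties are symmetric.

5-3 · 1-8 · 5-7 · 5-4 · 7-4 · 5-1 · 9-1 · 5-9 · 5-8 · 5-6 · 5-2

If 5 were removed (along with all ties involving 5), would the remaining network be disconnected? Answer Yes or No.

Yes

Removing 5 leaves {1, 8, and 9} with no path to {6}, so the network splits into 5 components. 5 is a cut vertex.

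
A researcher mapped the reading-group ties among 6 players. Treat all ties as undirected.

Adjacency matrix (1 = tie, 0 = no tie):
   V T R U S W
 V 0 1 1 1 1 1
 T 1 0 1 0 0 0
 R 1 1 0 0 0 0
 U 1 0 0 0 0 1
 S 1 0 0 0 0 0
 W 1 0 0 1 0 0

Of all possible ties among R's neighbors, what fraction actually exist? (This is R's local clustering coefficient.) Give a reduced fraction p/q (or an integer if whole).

1

R's neighbors: T and V (k = 2).
Possible neighbor pairs: C(2,2) = 1. Edges among them: T–V → e = 1.
Clustering(R) = 1/1.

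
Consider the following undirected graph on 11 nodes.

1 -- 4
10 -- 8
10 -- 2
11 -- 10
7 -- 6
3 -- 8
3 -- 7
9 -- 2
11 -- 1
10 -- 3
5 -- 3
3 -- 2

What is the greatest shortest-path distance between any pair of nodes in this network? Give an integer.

Eccentricity of each node (its greatest distance to any other): 1:5, 2:4, 3:4, 4:6, 5:5, 6:6, 7:5, 8:4, 9:5, 10:3, 11:4.
The maximum eccentricity is 6, realized for instance by the pair 6–4 via 6 – 7 – 3 – 10 – 11 – 1 – 4. So the diameter is 6.

6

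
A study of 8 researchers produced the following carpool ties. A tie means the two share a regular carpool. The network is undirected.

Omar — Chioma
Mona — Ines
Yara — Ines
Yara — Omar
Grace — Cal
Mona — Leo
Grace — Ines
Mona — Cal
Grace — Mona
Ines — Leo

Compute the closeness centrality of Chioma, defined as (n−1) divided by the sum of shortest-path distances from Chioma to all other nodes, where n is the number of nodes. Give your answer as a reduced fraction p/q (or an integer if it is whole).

Distances from Chioma: Cal:5, Grace:4, Ines:3, Leo:4, Mona:4, Omar:1, Yara:2. Sum = 23.
n = 8, so closeness = 7/23.

7/23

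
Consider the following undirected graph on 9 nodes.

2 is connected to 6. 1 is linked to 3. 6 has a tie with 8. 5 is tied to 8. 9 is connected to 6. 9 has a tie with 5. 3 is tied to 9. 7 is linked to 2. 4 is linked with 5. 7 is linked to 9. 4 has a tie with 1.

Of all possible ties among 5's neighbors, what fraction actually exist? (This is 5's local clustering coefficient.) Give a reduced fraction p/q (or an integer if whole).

5's neighbors: 4, 8, and 9 (k = 3).
Possible neighbor pairs: C(3,2) = 3. Edges among them: none → e = 0.
Clustering(5) = 0/3 = 0.

0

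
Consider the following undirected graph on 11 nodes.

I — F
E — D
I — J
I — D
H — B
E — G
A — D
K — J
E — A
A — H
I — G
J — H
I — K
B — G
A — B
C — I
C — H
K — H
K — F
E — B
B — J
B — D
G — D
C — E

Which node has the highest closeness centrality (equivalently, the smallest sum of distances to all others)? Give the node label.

Farness (sum of distances to all others) for each node — A:17, B:15, C:17, D:15, E:17, F:21, G:16, H:15, I:14, J:16, K:17.
The smallest farness is 14, for I, so I has the highest closeness.

I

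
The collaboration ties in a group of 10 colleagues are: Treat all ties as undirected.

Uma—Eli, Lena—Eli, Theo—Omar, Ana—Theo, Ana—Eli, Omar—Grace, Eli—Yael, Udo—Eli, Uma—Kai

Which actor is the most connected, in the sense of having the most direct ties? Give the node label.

Eli

Degrees — Ana:2, Eli:5, Grace:1, Kai:1, Lena:1, Omar:2, Theo:2, Udo:1, Uma:2, Yael:1.
The maximum is 5, attained only by Eli.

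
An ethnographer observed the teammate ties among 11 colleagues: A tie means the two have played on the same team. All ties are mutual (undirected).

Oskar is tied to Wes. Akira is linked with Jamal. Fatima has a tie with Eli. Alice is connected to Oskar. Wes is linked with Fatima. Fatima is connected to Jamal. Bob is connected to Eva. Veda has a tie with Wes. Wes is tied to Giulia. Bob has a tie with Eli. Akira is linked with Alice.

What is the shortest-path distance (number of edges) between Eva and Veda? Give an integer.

5

One shortest route is Eva – Bob – Eli – Fatima – Wes – Veda, which uses 5 edges, and at distance 4 from Eva we only reach {Jamal, Wes}, which does not include Veda. So d(Eva,Veda) = 5.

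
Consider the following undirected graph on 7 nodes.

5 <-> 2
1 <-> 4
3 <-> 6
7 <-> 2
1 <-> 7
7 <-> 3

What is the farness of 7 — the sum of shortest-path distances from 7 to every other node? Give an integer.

Distances from 7: 1:1, 2:1, 3:1, 4:2, 5:2, 6:2.
Sum = 1 + 1 + 1 + 2 + 2 + 2 = 9.

9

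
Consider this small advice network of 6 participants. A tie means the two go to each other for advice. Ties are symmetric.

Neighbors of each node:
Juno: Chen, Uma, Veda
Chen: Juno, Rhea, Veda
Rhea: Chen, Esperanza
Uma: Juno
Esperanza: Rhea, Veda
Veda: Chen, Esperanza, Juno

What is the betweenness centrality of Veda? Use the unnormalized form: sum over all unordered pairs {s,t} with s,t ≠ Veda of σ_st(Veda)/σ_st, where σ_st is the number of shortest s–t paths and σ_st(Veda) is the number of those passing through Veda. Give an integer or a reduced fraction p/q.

5/2

Pairs whose geodesics pass through Veda — Esperanza–Uma: 1; Esperanza–Chen: 1/2; Esperanza–Juno: 1.
All other pairs contribute 0.
Summing the contributions gives betweenness(Veda) = 5/2.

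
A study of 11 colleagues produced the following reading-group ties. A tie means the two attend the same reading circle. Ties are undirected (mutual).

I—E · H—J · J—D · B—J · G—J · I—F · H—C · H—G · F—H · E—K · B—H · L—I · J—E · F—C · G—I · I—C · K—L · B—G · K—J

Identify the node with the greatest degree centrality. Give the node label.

J

Degrees — B:3, C:3, D:1, E:3, F:3, G:4, H:5, I:5, J:6, K:3, L:2.
The maximum is 6, attained only by J.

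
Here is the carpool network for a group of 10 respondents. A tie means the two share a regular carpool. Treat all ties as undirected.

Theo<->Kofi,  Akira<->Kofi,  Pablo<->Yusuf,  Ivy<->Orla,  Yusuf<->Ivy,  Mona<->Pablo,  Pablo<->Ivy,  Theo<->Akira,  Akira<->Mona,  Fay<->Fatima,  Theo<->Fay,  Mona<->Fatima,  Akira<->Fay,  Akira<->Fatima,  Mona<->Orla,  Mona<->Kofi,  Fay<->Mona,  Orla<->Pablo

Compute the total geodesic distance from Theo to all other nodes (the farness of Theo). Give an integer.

Distances from Theo: Akira:1, Fatima:2, Fay:1, Ivy:4, Kofi:1, Mona:2, Orla:3, Pablo:3, Yusuf:4.
Sum = 1 + 2 + 1 + 4 + 1 + 2 + 3 + 3 + 4 = 21.

21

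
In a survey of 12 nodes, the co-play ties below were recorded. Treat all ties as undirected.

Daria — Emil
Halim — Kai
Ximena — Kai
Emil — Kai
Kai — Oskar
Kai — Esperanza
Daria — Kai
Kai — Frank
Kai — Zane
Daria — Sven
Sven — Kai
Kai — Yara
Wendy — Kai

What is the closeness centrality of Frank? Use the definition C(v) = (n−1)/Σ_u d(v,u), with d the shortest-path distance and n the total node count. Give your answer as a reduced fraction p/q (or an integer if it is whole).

Distances from Frank: Daria:2, Emil:2, Esperanza:2, Halim:2, Kai:1, Oskar:2, Sven:2, Wendy:2, Ximena:2, Yara:2, Zane:2. Sum = 21.
n = 12, so closeness = 11/21.

11/21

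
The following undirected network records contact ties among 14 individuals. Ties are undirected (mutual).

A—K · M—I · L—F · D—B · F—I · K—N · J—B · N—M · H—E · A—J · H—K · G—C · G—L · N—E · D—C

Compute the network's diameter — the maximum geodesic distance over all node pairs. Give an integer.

Eccentricity of each node (its greatest distance to any other): A:6, B:6, C:7, D:6, E:7, F:6, G:7, H:7, I:6, J:6, K:6, L:6, M:6, N:6.
The maximum eccentricity is 7, realized for instance by the pair C–E via C – G – L – F – I – M – N – E. So the diameter is 7.

7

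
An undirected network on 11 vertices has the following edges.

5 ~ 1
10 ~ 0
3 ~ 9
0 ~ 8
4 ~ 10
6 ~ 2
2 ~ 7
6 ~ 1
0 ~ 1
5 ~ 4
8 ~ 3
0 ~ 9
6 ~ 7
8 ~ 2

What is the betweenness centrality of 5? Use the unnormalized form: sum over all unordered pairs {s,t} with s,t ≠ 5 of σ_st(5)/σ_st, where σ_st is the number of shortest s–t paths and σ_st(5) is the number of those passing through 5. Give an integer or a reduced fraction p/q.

7/2

Pairs whose geodesics pass through 5 — 2–4: 1/2; 7–4: 1; 6–4: 1; 1–4: 1.
All other pairs contribute 0.
Summing the contributions gives betweenness(5) = 7/2.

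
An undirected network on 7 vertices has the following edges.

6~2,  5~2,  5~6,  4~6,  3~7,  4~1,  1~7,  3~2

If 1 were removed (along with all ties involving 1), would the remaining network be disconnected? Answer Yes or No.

Even without 1, every remaining node can still reach every other (the residual graph is connected), so 1 is not a cut vertex.

No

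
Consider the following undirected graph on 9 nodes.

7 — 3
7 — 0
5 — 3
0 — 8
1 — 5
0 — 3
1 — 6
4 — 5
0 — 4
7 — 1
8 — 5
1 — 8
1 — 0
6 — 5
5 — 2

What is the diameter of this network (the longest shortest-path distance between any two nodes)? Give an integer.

Eccentricity of each node (its greatest distance to any other): 0:3, 1:2, 2:3, 3:2, 4:2, 5:2, 6:2, 7:3, 8:2.
The maximum eccentricity is 3, realized for instance by the pair 7–2 via 7 – 1 – 5 – 2. So the diameter is 3.

3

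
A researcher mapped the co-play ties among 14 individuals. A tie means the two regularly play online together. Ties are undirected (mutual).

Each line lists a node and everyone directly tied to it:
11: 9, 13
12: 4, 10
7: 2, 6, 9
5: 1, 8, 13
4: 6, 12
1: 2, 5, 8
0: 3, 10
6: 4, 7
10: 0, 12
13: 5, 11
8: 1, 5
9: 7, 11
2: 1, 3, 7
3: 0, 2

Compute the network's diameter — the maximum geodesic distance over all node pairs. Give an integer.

Eccentricity of each node (its greatest distance to any other): 0:5, 1:5, 2:4, 3:4, 4:5, 5:6, 6:4, 7:4, 8:6, 9:5, 10:6, 11:6, 12:6, 13:6.
The maximum eccentricity is 6, realized for instance by the pair 10–11 via 10 – 0 – 3 – 2 – 7 – 9 – 11. So the diameter is 6.

6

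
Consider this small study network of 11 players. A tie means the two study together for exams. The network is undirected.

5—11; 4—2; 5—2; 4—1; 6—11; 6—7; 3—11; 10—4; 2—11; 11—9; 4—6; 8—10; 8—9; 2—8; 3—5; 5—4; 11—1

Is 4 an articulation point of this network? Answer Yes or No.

Even without 4, every remaining node can still reach every other (the residual graph is connected), so 4 is not a cut vertex.

No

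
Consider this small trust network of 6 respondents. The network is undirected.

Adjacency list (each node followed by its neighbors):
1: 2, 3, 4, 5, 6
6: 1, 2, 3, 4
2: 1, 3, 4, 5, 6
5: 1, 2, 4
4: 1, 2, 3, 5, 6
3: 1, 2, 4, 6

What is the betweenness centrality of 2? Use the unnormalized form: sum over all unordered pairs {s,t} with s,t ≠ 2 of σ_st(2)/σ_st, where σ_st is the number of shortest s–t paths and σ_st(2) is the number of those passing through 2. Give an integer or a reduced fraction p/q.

Pairs whose geodesics pass through 2 — 3–5: 1/3; 6–5: 1/3.
All other pairs contribute 0.
Summing the contributions gives betweenness(2) = 2/3.

2/3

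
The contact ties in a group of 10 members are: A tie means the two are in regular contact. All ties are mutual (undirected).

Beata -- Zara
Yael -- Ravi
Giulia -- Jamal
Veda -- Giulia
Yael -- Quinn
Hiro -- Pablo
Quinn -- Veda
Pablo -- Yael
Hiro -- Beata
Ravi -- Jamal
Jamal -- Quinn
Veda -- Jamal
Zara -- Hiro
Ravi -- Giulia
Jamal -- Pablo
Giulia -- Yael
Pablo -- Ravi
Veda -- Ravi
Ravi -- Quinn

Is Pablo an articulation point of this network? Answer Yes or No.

Yes

Removing Pablo leaves {Giulia, Jamal, Quinn, Ravi, Veda, and Yael} with no path to {Beata, Hiro, and Zara}, so the network splits into 2 components. Pablo is a cut vertex.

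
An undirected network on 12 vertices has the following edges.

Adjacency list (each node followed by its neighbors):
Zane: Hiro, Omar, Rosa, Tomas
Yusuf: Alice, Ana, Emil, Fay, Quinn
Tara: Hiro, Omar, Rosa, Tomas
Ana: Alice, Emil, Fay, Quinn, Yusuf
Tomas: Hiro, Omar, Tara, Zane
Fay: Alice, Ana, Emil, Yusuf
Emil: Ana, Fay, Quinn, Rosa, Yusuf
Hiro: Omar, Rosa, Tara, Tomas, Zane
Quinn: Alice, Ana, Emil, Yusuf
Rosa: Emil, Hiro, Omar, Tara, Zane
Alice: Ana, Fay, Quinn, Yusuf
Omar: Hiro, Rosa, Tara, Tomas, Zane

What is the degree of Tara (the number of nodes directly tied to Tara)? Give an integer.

4

Tara is directly tied to Hiro, Omar, Rosa, and Tomas. That is 4 neighbors, so the degree of Tara is 4.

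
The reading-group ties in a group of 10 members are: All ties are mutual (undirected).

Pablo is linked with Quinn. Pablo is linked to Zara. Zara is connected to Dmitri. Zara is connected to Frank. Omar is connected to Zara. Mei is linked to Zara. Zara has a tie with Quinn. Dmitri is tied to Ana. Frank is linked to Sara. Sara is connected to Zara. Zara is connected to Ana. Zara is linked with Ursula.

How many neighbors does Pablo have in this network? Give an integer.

2

Pablo is directly tied to Quinn and Zara. That is 2 neighbors, so the degree of Pablo is 2.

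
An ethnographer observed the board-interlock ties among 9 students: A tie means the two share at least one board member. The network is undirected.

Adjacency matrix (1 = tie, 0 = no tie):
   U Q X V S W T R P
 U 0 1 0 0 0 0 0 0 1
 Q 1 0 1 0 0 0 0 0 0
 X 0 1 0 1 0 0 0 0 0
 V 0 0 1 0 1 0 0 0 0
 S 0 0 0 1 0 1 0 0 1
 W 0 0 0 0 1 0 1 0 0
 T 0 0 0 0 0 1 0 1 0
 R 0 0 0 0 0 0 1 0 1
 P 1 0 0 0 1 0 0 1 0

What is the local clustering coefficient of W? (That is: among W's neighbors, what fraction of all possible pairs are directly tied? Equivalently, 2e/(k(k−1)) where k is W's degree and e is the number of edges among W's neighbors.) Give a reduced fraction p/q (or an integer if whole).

0

W's neighbors: S and T (k = 2).
Possible neighbor pairs: C(2,2) = 1. Edges among them: none → e = 0.
Clustering(W) = 0/1.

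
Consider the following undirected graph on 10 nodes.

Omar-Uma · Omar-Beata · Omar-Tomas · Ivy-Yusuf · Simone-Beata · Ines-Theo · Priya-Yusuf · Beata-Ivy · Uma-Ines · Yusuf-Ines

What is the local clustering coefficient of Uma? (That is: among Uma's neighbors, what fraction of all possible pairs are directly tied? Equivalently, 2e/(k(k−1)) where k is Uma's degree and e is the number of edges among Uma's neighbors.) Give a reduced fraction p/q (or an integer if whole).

Uma's neighbors: Ines and Omar (k = 2).
Possible neighbor pairs: C(2,2) = 1. Edges among them: none → e = 0.
Clustering(Uma) = 0/1.

0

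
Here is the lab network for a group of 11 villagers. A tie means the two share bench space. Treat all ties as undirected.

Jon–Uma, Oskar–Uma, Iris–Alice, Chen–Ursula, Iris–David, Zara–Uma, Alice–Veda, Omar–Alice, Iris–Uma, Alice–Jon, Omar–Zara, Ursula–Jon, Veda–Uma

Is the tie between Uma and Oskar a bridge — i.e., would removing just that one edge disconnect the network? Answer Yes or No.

Yes

Without the Uma–Oskar edge there is no alternate route between Uma and Oskar, so the network disconnects. It is a bridge.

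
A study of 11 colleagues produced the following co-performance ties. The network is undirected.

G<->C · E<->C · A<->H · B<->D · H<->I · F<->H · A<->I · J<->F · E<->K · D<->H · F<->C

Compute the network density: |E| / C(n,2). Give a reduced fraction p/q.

There are 11 edges and 11 nodes, so the maximum possible is C(11,2) = 55.
Density = 11/55 = 1/5.

1/5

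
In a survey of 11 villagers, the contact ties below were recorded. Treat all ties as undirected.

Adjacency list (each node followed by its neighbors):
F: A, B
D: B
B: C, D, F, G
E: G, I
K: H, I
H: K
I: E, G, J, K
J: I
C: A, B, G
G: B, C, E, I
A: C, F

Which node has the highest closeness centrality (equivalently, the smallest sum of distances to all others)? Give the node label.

G

Farness (sum of distances to all others) for each node — A:28, B:20, C:21, D:29, E:22, F:27, G:17, H:35, I:19, J:28, K:26.
The smallest farness is 17, for G, so G has the highest closeness.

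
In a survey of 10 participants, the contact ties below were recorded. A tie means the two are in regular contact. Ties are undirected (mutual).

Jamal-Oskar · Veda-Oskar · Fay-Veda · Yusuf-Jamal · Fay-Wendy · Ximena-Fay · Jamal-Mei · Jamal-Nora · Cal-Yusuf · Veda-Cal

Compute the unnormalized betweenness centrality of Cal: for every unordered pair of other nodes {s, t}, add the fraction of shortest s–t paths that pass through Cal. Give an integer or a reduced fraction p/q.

4

Pairs whose geodesics pass through Cal — Ximena–Yusuf: 1; Fay–Yusuf: 1; Wendy–Yusuf: 1; Yusuf–Veda: 1.
All other pairs contribute 0.
Summing the contributions gives betweenness(Cal) = 4.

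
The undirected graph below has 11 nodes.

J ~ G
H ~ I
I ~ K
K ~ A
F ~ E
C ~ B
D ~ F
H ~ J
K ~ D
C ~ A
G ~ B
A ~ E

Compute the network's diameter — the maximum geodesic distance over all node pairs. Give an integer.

5

Eccentricity of each node (its greatest distance to any other): A:4, B:4, C:4, D:5, E:5, F:5, G:5, H:4, I:4, J:5, K:4.
The maximum eccentricity is 5, realized for instance by the pair G–F via G – B – C – A – E – F. So the diameter is 5.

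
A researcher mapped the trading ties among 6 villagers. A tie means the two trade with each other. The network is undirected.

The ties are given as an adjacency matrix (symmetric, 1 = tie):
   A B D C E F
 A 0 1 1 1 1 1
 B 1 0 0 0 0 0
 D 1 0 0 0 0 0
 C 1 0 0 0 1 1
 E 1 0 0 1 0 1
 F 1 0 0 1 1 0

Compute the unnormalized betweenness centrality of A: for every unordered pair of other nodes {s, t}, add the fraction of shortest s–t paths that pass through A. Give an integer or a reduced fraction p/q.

Pairs whose geodesics pass through A — B–D: 1; B–C: 1; B–E: 1; B–F: 1; D–C: 1; D–E: 1; D–F: 1.
All other pairs contribute 0.
Summing the contributions gives betweenness(A) = 7.

7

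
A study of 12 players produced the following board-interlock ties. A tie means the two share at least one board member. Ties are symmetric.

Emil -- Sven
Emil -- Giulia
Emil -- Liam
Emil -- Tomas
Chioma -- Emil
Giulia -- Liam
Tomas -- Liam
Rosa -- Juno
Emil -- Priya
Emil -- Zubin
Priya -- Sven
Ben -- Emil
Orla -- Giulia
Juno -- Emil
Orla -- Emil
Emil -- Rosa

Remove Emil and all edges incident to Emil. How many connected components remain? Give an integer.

6

Without Emil, the remaining ties split the others into: {Zubin}; {Giulia, Liam, Orla, Tomas}; {Chioma}; {Priya, Sven}; {Juno, Rosa}; {Ben}.
That's 6 separate components.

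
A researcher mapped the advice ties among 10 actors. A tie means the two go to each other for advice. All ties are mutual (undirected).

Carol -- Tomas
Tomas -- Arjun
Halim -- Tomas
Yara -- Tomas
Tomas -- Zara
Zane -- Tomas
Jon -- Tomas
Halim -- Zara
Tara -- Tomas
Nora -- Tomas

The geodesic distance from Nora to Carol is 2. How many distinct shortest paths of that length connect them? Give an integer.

1

The shortest distance is 2, and the only length-2 path is Nora–Tomas–Carol. So there is exactly 1 shortest path.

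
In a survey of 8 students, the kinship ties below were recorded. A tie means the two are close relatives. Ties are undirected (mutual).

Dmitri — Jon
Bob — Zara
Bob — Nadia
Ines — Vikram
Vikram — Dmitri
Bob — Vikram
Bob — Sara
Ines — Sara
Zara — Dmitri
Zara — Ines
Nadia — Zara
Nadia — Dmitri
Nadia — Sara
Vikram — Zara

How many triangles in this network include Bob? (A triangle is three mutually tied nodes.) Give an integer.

Bob's neighbors: Nadia, Sara, Vikram, and Zara.
Neighbor pairs that are themselves tied: Bob–Nadia–Sara; Bob–Nadia–Zara; Bob–Vikram–Zara. Each forms one triangle with Bob, for 3 in total.

3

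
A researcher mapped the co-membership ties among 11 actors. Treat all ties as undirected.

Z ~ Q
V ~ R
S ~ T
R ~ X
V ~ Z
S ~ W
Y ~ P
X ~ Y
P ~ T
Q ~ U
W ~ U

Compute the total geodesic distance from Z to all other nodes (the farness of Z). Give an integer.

30

Distances from Z: P:5, Q:1, R:2, S:4, T:5, U:2, V:1, W:3, X:3, Y:4.
Sum = 5 + 1 + 2 + 4 + 5 + 2 + 1 + 3 + 3 + 4 = 30.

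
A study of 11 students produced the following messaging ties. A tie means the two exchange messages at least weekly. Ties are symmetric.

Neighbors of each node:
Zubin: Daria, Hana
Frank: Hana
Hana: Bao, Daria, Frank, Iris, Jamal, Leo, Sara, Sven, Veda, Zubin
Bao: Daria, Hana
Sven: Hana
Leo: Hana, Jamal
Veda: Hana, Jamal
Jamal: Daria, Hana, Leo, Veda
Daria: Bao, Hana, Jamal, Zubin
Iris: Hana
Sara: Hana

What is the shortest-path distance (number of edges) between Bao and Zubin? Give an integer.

One shortest route is Bao – Hana – Zubin, which uses 2 edges, and Bao and Zubin are not directly tied, so nothing shorter exists. So d(Bao,Zubin) = 2.

2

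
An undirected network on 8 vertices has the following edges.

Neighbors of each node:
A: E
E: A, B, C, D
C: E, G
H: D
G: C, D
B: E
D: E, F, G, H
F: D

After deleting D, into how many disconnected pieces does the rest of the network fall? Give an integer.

3

Without D, the remaining ties split the others into: {H}; {A, B, C, E, G}; {F}.
That's 3 separate components.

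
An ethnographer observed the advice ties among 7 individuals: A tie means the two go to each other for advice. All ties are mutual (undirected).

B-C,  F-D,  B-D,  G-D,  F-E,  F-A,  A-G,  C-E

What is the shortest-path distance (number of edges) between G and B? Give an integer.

One shortest route is G – D – B, which uses 2 edges, and G and B are not directly tied, so nothing shorter exists. So d(G,B) = 2.

2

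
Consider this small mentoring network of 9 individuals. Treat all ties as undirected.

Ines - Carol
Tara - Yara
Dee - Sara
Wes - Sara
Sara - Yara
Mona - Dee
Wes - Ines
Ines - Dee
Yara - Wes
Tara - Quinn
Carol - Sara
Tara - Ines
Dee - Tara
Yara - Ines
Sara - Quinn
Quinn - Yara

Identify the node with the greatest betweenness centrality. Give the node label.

Unnormalized betweenness of each node: Carol:1/4, Dee:91/12, Ines:31/6, Mona:0, Quinn:1/3, Sara:37/6, Tara:13/6, Wes:1/4, Yara:25/12.
Dee has the largest value, 91/12, making it the main broker — the node through which the most shortest paths run.

Dee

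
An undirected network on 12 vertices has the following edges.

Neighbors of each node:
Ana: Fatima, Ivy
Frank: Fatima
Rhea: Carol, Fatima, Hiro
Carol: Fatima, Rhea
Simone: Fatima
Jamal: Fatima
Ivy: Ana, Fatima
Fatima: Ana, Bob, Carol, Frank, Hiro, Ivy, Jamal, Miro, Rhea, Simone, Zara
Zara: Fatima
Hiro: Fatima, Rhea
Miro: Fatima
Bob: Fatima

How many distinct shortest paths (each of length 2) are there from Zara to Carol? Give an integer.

The shortest distance is 2, and the only length-2 path is Zara–Fatima–Carol. So there is exactly 1 shortest path.

1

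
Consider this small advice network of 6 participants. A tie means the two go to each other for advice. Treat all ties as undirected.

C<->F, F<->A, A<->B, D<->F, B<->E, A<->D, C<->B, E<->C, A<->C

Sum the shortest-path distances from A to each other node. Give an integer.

6

Distances from A: B:1, C:1, D:1, E:2, F:1.
Sum = 1 + 1 + 1 + 2 + 1 = 6.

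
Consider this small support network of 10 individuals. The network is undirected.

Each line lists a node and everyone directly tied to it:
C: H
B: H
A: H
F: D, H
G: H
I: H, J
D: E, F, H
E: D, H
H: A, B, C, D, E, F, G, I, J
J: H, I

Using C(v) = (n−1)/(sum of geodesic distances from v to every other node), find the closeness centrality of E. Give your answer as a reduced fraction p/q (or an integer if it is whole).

9/16

Distances from E: A:2, B:2, C:2, D:1, F:2, G:2, H:1, I:2, J:2. Sum = 16.
n = 10, so closeness = 9/16.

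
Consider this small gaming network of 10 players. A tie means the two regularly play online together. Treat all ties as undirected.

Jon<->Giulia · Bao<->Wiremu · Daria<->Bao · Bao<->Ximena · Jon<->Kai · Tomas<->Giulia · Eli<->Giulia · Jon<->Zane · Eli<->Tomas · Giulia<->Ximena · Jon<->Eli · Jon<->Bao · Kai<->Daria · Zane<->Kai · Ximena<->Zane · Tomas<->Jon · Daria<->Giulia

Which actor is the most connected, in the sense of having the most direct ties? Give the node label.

Jon

Degrees — Bao:4, Daria:3, Eli:3, Giulia:5, Jon:6, Kai:3, Tomas:3, Wiremu:1, Ximena:3, Zane:3.
The maximum is 6, attained only by Jon.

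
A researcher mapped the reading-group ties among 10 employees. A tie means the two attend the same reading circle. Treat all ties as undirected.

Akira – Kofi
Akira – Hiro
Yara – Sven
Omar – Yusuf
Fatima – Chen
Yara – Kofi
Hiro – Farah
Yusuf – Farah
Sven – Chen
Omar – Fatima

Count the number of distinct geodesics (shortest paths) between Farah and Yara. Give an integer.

1

The shortest distance is 4, and the only length-4 path is Farah–Hiro–Akira–Kofi–Yara. So there is exactly 1 shortest path.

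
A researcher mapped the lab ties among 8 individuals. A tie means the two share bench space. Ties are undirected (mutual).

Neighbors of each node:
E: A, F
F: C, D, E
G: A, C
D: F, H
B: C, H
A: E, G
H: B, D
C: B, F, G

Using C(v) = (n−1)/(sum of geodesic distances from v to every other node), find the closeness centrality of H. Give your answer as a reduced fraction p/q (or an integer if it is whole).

7/16

Distances from H: A:4, B:1, C:2, D:1, E:3, F:2, G:3. Sum = 16.
n = 8, so closeness = 7/16.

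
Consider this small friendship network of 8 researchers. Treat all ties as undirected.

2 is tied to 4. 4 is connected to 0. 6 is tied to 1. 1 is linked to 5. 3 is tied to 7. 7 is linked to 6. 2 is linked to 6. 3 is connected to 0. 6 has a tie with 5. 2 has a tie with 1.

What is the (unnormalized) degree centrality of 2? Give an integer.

2 is directly tied to 1, 4, and 6. That is 3 neighbors, so the degree of 2 is 3.

3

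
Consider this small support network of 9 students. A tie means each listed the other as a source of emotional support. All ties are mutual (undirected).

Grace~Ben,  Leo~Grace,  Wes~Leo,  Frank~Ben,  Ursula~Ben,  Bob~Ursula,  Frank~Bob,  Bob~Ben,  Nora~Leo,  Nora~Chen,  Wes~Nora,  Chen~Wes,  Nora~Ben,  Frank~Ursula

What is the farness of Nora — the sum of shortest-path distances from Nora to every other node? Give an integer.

12

Distances from Nora: Ben:1, Bob:2, Chen:1, Frank:2, Grace:2, Leo:1, Ursula:2, Wes:1.
Sum = 1 + 2 + 1 + 2 + 2 + 1 + 2 + 1 = 12.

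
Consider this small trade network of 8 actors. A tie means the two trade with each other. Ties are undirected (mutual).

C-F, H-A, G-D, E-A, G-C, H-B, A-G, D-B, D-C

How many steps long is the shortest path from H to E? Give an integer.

2

One shortest route is H – A – E, which uses 2 edges, and H and E are not directly tied, so nothing shorter exists. So d(H,E) = 2.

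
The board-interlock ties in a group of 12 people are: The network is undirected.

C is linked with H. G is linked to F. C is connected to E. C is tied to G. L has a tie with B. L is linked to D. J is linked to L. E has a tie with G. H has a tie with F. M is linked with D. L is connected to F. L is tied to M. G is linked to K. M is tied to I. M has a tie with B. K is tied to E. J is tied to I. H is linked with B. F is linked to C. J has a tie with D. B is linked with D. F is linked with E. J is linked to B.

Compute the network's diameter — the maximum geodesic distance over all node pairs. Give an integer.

5

Eccentricity of each node (its greatest distance to any other): B:4, C:4, D:4, E:4, F:3, G:4, H:3, I:5, J:4, K:5, L:3, M:4.
The maximum eccentricity is 5, realized for instance by the pair K–I via K – G – F – L – J – I. So the diameter is 5.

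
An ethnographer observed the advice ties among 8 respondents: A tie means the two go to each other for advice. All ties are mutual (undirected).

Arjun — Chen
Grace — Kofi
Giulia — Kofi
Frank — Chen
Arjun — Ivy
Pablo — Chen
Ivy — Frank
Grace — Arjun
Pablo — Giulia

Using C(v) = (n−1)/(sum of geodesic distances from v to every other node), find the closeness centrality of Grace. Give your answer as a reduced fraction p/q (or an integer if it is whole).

1/2

Distances from Grace: Arjun:1, Chen:2, Frank:3, Giulia:2, Ivy:2, Kofi:1, Pablo:3. Sum = 14.
n = 8, so closeness = 7/14 = 1/2.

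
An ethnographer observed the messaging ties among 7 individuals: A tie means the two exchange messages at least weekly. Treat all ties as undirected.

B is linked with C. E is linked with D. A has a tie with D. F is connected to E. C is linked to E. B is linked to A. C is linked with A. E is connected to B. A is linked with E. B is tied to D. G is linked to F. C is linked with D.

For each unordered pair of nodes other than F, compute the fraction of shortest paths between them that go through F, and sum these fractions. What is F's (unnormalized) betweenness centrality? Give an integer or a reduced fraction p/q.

Pairs whose geodesics pass through F — G–A: 1; G–D: 1; G–B: 1; G–E: 1; G–C: 1.
All other pairs contribute 0.
Summing the contributions gives betweenness(F) = 5.

5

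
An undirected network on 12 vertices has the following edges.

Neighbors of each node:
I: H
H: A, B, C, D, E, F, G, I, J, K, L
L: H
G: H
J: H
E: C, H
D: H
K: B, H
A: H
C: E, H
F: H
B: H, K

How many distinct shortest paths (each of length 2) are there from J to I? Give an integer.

The shortest distance is 2, and the only length-2 path is J–H–I. So there is exactly 1 shortest path.

1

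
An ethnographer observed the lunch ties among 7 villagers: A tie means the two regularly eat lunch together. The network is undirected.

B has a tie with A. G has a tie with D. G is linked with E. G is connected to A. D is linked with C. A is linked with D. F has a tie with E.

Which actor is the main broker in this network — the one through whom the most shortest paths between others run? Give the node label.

G

Unnormalized betweenness of each node: A:5, B:0, C:0, D:5, E:5, F:0, G:8.
G has the largest value, 8, making it the main broker — the node through which the most shortest paths run.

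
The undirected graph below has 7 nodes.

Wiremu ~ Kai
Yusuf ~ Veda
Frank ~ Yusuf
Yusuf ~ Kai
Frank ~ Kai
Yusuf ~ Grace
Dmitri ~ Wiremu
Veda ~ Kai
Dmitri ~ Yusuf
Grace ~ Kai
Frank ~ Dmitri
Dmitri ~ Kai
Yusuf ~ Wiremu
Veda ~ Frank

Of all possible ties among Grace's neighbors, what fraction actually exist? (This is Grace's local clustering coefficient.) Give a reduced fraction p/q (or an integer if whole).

1

Grace's neighbors: Kai and Yusuf (k = 2).
Possible neighbor pairs: C(2,2) = 1. Edges among them: Kai–Yusuf → e = 1.
Clustering(Grace) = 1/1.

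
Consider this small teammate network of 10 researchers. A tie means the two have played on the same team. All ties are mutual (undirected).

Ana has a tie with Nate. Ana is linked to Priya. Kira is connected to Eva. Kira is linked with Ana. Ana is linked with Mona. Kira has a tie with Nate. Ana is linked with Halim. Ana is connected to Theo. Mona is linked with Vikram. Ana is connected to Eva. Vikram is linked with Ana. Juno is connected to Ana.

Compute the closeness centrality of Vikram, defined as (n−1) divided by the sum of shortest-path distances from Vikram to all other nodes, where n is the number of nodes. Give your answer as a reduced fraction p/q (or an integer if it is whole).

Distances from Vikram: Ana:1, Eva:2, Halim:2, Juno:2, Kira:2, Mona:1, Nate:2, Priya:2, Theo:2. Sum = 16.
n = 10, so closeness = 9/16.

9/16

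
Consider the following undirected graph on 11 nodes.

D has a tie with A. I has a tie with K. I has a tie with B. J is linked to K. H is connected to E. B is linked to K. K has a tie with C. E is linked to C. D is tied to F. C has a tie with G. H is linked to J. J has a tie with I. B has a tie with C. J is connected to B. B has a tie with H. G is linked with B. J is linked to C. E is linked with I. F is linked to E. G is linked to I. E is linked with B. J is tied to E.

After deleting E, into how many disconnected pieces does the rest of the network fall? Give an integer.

Without E, the remaining ties split the others into: {B, C, G, H, I, J, K}; {A, D, F}.
That's 2 separate components.

2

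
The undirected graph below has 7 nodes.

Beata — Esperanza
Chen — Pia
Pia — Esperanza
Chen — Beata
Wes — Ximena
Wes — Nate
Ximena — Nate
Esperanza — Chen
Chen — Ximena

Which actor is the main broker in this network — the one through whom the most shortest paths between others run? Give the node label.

Chen

Unnormalized betweenness of each node: Beata:0, Chen:19/2, Esperanza:1/2, Nate:0, Pia:0, Wes:0, Ximena:8.
Chen has the largest value, 19/2, making it the main broker — the node through which the most shortest paths run.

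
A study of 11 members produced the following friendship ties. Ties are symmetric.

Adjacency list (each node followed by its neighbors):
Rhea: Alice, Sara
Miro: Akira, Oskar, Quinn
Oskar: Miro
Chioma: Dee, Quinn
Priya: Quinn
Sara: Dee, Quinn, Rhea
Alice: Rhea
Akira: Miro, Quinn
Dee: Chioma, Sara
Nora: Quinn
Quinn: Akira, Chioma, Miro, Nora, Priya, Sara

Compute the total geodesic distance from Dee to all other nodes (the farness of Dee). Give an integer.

25

Distances from Dee: Akira:3, Alice:3, Chioma:1, Miro:3, Nora:3, Oskar:4, Priya:3, Quinn:2, Rhea:2, Sara:1.
Sum = 3 + 3 + 1 + 3 + 3 + 4 + 3 + 2 + 2 + 1 = 25.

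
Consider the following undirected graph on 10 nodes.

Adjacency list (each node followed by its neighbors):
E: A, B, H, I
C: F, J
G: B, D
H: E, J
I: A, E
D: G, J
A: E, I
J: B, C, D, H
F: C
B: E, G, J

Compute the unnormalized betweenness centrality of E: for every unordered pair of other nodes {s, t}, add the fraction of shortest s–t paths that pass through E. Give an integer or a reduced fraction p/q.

89/6

Pairs whose geodesics pass through E — F–A: 2/2; F–I: 2/2; A–J: 2/2; A–H: 1; A–C: 2/2; A–G: 1; A–D: 3/3; A–B: 1; J–I: 2/2; H–I: 1; H–G: 1/3; H–B: 1/2; I–C: 2/2; I–G: 1 … (+2 more pairs).
All other pairs contribute 0.
Summing the contributions gives betweenness(E) = 89/6.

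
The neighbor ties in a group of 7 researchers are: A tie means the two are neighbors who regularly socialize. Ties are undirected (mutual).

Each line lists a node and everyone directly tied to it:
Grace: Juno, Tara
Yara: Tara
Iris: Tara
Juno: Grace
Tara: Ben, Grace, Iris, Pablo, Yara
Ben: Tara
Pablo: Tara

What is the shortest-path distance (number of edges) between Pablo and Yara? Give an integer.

2

One shortest route is Pablo – Tara – Yara, which uses 2 edges, and Pablo and Yara are not directly tied, so nothing shorter exists. So d(Pablo,Yara) = 2.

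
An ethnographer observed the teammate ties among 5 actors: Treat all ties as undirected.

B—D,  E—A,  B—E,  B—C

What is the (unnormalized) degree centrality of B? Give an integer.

B is directly tied to C, D, and E. That is 3 neighbors, so the degree of B is 3.

3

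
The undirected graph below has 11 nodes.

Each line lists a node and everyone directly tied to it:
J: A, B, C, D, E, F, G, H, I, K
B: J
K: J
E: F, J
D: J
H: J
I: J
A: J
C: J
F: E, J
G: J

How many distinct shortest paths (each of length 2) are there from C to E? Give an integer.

1

The shortest distance is 2, and the only length-2 path is C–J–E. So there is exactly 1 shortest path.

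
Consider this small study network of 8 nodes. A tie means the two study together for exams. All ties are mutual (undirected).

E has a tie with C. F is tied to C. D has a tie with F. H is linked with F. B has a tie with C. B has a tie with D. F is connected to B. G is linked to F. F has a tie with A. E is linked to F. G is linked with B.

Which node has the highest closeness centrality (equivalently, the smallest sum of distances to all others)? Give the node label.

F

Farness (sum of distances to all others) for each node — A:13, B:10, C:11, D:12, E:12, F:7, G:12, H:13.
The smallest farness is 7, for F, so F has the highest closeness.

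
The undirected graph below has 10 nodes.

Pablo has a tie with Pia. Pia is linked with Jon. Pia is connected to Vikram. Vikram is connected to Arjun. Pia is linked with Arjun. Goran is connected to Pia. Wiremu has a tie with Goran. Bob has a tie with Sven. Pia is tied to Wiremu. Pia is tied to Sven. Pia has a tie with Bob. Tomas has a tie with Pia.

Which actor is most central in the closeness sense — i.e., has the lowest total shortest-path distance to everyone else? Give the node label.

Pia

Farness (sum of distances to all others) for each node — Arjun:16, Bob:16, Goran:16, Jon:17, Pablo:17, Pia:9, Sven:16, Tomas:17, Vikram:16, Wiremu:16.
The smallest farness is 9, for Pia, so Pia has the highest closeness.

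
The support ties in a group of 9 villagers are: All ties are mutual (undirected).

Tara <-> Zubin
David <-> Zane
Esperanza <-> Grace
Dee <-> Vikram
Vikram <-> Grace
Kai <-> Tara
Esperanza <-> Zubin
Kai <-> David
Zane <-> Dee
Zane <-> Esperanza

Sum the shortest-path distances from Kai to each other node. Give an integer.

20

Distances from Kai: David:1, Dee:3, Esperanza:3, Grace:4, Tara:1, Vikram:4, Zane:2, Zubin:2.
Sum = 1 + 3 + 3 + 4 + 1 + 4 + 2 + 2 = 20.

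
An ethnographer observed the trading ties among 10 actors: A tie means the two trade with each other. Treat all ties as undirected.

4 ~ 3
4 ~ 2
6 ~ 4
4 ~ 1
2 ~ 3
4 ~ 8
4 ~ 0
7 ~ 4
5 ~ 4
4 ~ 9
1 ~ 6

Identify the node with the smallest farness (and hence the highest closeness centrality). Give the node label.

4

Farness (sum of distances to all others) for each node — 0:17, 1:16, 2:16, 3:16, 4:9, 5:17, 6:16, 7:17, 8:17, 9:17.
The smallest farness is 9, for 4, so 4 has the highest closeness.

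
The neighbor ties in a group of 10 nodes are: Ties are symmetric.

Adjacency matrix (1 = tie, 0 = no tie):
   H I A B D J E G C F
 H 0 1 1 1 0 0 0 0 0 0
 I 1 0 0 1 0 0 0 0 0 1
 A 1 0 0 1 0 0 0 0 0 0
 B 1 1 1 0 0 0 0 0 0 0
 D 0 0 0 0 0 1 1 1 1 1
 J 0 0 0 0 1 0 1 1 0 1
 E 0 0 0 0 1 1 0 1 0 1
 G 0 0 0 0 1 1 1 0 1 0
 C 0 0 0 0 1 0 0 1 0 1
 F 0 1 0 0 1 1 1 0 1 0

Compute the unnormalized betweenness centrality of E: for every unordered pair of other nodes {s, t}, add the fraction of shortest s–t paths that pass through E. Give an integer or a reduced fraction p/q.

5/4

Pairs whose geodesics pass through E — H–G: 1/4; I–G: 1/4; A–G: 2/8; B–G: 1/4; G–F: 1/4.
All other pairs contribute 0.
Summing the contributions gives betweenness(E) = 5/4.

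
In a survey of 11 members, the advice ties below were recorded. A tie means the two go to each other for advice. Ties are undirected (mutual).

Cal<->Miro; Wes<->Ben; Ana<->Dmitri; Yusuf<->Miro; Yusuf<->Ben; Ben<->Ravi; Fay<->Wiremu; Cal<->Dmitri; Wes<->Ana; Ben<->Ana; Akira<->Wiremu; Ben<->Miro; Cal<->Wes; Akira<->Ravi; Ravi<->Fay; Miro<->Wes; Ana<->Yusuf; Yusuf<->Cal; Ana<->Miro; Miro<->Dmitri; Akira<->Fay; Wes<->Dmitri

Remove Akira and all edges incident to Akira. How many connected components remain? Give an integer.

Akira's neighbors (Fay, Ravi, and Wiremu) remain reachable from one another through other ties, so the rest of the network stays in one piece.

1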